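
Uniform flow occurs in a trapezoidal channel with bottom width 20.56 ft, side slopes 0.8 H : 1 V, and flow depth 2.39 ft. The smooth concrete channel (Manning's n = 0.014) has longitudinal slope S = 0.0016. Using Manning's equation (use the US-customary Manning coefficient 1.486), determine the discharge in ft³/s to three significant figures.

364 ft³/s

A = (b + z·y)·y = (20.56 + 0.8×2.39)×2.39 = 53.71 ft²
P = b + 2y√(1+z²) = 20.56 + 2×2.39×√(1+0.8²) = 26.68 ft
R = A/P = 53.71/26.68 = 2.013 ft
Q = (1.486/n)·A·R^(2/3)·S^(1/2) = (1.486/0.014) × 53.71 × 2.013^(2/3) × 0.0016^(1/2) = 363.5 ft³/s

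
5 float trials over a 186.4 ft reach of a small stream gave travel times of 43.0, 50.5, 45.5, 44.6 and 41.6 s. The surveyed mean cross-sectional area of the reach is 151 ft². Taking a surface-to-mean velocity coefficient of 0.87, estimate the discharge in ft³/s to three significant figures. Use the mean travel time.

544 ft³/s

t̄ = (43.0 + 50.5 + 45.5 + 44.6 + 41.6) / 5 = 45.04 s
v_surface = L / t̄ = 186.4 / 45.04 = 4.139 ft/s
v_mean = 0.87 × 4.139 = 3.601 ft/s
Q = A × v_mean = 151 × 3.601 = 543.7 ft³/s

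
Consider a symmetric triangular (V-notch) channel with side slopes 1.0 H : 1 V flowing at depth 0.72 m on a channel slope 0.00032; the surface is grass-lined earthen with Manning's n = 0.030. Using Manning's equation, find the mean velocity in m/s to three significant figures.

0.240 m/s

A = z·y² = 1.0×0.72² = 0.5184 m²
P = 2y√(1+z²) = 2×0.72×√(1+1.0²) = 2.036 m
R = A/P = 0.5184/2.036 = 0.2546 m
Q = (1/n)·A·R^(2/3)·S^(1/2) = (1/0.030) × 0.5184 × 0.2546^(2/3) × 0.00032^(1/2) = 0.1242 m³/s
V = Q/A = 0.1242/0.5184 = 0.2395 m/s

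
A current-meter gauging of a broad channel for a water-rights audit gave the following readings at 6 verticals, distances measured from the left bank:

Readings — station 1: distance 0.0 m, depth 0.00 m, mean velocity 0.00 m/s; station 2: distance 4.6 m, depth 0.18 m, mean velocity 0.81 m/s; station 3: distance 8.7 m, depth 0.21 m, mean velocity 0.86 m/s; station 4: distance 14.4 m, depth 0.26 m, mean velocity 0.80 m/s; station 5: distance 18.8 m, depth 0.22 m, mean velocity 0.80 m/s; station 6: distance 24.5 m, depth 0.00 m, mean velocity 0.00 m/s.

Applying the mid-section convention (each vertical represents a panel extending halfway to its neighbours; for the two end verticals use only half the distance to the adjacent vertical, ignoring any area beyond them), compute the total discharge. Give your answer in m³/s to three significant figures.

w_2 = (8.7 − 0.0)/2 = 4.35 m; q_2 = 0.81 × 0.18 × 4.35 = 0.6342 m³/s
w_3 = (14.4 − 4.6)/2 = 4.9 m; q_3 = 0.86 × 0.21 × 4.9 = 0.8849 m³/s
w_4 = (18.8 − 8.7)/2 = 5.05 m; q_4 = 0.80 × 0.26 × 5.05 = 1.050 m³/s
w_5 = (24.5 − 14.4)/2 = 5.05 m; q_5 = 0.80 × 0.22 × 5.05 = 0.8888 m³/s
Stations 1, 6 contribute zero (depth or velocity is 0).
Q = Σ qᵢ = 3.458 m³/s

3.46 m³/s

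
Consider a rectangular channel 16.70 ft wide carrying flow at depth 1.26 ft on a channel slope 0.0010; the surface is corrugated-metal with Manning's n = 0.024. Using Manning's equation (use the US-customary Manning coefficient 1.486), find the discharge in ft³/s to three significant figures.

A = b·y = 16.70 × 1.26 = 21.04 ft²
P = b + 2y = 16.70 + 2×1.26 = 19.22 ft
R = A/P = 21.04/19.22 = 1.095 ft
Q = (1.486/n)·A·R^(2/3)·S^(1/2) = (1.486/0.024) × 21.04 × 1.095^(2/3) × 0.0010^(1/2) = 43.76 ft³/s

43.8 ft³/s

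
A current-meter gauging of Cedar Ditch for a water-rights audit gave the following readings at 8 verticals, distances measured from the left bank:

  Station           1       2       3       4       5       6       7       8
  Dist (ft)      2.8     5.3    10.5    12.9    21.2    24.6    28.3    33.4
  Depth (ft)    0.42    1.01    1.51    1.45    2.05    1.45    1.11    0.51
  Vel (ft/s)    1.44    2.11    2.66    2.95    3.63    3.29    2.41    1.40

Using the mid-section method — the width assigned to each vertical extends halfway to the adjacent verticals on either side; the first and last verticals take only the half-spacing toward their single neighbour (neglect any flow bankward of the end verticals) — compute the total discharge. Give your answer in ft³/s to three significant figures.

w_1 = (5.3 − 2.8)/2 = 1.25 ft; q_1 = 1.44 × 0.42 × 1.25 = 0.7560 ft³/s
w_2 = (10.5 − 2.8)/2 = 3.85 ft; q_2 = 2.11 × 1.01 × 3.85 = 8.205 ft³/s
w_3 = (12.9 − 5.3)/2 = 3.8 ft; q_3 = 2.66 × 1.51 × 3.8 = 15.26 ft³/s
w_4 = (21.2 − 10.5)/2 = 5.35 ft; q_4 = 2.95 × 1.45 × 5.35 = 22.88 ft³/s
w_5 = (24.6 − 12.9)/2 = 5.85 ft; q_5 = 3.63 × 2.05 × 5.85 = 43.53 ft³/s
w_6 = (28.3 − 21.2)/2 = 3.55 ft; q_6 = 3.29 × 1.45 × 3.55 = 16.94 ft³/s
w_7 = (33.4 − 24.6)/2 = 4.4 ft; q_7 = 2.41 × 1.11 × 4.4 = 11.77 ft³/s
w_8 = (33.4 − 28.3)/2 = 2.55 ft; q_8 = 1.40 × 0.51 × 2.55 = 1.821 ft³/s
Q = Σ qᵢ = 121.2 ft³/s

121 ft³/s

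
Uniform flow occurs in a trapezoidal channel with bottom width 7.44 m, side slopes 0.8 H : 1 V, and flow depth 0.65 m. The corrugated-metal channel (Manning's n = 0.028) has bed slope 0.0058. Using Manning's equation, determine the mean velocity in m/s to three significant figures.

A = (b + z·y)·y = (7.44 + 0.8×0.65)×0.65 = 5.174 m²
P = b + 2y√(1+z²) = 7.44 + 2×0.65×√(1+0.8²) = 9.105 m
R = A/P = 5.174/9.105 = 0.5683 m
Q = (1/n)·A·R^(2/3)·S^(1/2) = (1/0.028) × 5.174 × 0.5683^(2/3) × 0.0058^(1/2) = 9.655 m³/s
V = Q/A = 9.655/5.174 = 1.866 m/s

1.87 m/s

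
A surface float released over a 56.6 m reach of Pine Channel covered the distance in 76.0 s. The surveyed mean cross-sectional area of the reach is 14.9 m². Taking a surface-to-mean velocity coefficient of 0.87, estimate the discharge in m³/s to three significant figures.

v_surface = L / t̄ = 56.6 / 76 = 0.7447 m/s
v_mean = 0.87 × 0.7447 = 0.6479 m/s
Q = A × v_mean = 14.9 × 0.6479 = 9.654 m³/s

9.65 m³/s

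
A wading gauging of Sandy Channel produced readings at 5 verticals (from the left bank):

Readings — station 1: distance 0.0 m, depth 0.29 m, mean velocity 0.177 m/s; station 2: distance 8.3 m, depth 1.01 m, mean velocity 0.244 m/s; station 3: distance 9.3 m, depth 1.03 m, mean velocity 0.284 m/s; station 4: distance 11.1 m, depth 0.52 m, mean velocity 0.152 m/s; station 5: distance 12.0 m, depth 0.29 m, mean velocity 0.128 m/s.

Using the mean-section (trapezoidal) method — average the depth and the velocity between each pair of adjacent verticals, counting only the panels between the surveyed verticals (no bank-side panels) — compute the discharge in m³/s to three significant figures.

Panel 1-2: Δb = 8.3 m, d̄ = (0.29+1.01)/2 = 0.65, v̄ = (0.177+0.244)/2 = 0.2105 → q = 8.3×0.65×0.2105 = 1.136 m³/s
Panel 2-3: Δb = 1 m, d̄ = (1.01+1.03)/2 = 1.02, v̄ = (0.244+0.284)/2 = 0.264 → q = 1×1.02×0.264 = 0.2693 m³/s
Panel 3-4: Δb = 1.8 m, d̄ = (1.03+0.52)/2 = 0.775, v̄ = (0.284+0.152)/2 = 0.218 → q = 1.8×0.775×0.218 = 0.3041 m³/s
Panel 4-5: Δb = 0.9 m, d̄ = (0.52+0.29)/2 = 0.405, v̄ = (0.152+0.128)/2 = 0.14 → q = 0.9×0.405×0.14 = 0.05103 m³/s
Q = Σ q = 1.760 m³/s

1.76 m³/s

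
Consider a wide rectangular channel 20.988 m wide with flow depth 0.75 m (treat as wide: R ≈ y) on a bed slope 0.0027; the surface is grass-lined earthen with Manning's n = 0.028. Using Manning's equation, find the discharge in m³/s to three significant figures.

A = b·y = 20.988 × 0.75 = 15.74 m²
Wide channel: R ≈ y = 0.75 m
Q = (1/n)·A·R^(2/3)·S^(1/2) = (1/0.028) × 15.74 × 0.7500^(2/3) × 0.0027^(1/2) = 24.11 m³/s

24.1 m³/s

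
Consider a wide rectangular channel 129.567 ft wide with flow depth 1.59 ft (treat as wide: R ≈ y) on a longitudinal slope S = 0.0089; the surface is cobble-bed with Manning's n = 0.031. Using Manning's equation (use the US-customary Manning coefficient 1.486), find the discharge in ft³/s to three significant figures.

1270 ft³/s

A = b·y = 129.567 × 1.59 = 206.0 ft²
Wide channel: R ≈ y = 1.59 ft
Q = (1.486/n)·A·R^(2/3)·S^(1/2) = (1.486/0.031) × 206.0 × 1.590^(2/3) × 0.0089^(1/2) = 1269 ft³/s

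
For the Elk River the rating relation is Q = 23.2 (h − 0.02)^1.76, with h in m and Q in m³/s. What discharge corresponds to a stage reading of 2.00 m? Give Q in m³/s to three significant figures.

77.2 m³/s

Q = 23.2 × (2.00 − 0.02)^1.76 = 23.2 × 1.98^1.76 = 77.20 m³/s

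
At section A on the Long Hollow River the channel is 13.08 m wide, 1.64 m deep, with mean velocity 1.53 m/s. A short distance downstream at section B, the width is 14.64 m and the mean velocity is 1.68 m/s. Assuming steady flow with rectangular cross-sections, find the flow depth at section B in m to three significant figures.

1.33 m

Q = A₁V₁ = (13.08×1.64) × 1.53 = 32.82 m³/s
d₂ = Q/(b₂ V₂) = 32.82/(14.64×1.68) = 1.334 m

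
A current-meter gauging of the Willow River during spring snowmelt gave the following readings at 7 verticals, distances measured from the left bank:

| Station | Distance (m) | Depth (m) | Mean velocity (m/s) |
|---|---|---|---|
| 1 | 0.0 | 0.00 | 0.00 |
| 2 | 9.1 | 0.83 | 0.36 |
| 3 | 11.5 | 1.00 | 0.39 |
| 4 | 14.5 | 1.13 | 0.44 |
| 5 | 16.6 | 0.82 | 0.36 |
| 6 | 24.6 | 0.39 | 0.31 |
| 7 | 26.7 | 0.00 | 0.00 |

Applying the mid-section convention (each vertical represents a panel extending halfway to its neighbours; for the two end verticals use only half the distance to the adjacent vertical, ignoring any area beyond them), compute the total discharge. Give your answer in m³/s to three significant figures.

w_2 = (11.5 − 0.0)/2 = 5.75 m; q_2 = 0.36 × 0.83 × 5.75 = 1.718 m³/s
w_3 = (14.5 − 9.1)/2 = 2.7 m; q_3 = 0.39 × 1.00 × 2.7 = 1.053 m³/s
w_4 = (16.6 − 11.5)/2 = 2.55 m; q_4 = 0.44 × 1.13 × 2.55 = 1.268 m³/s
w_5 = (24.6 − 14.5)/2 = 5.05 m; q_5 = 0.36 × 0.82 × 5.05 = 1.491 m³/s
w_6 = (26.7 − 16.6)/2 = 5.05 m; q_6 = 0.31 × 0.39 × 5.05 = 0.6105 m³/s
Stations 1, 7 contribute zero (depth or velocity is 0).
Q = Σ qᵢ = 6.140 m³/s

6.14 m³/s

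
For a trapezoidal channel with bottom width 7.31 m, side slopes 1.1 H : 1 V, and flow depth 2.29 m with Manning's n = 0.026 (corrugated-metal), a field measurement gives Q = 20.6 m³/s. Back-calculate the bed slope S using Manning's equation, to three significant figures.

A = (b + z·y)·y = (7.31 + 1.1×2.29)×2.29 = 22.51 m²
P = b + 2y√(1+z²) = 7.31 + 2×2.29×√(1+1.1²) = 14.12 m
R = A/P = 22.51/14.12 = 1.594 m
S = (Q·n / (1·A·R^(2/3)))² = (20.6×0.026 / (1×22.51×1.365))² = 0.0003040

0.000304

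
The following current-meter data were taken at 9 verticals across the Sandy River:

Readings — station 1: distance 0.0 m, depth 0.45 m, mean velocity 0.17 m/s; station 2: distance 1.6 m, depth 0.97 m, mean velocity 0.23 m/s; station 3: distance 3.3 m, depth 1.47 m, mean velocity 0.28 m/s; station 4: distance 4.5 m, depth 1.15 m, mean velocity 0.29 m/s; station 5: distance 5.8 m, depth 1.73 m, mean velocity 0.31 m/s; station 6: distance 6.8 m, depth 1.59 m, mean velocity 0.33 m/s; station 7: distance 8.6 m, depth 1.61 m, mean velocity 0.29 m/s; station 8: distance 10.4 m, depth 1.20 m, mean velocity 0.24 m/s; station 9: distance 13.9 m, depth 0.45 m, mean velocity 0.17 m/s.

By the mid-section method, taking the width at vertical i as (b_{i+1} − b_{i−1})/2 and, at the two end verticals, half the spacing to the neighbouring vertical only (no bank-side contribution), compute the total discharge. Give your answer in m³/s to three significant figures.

4.53 m³/s

w_1 = (1.6 − 0.0)/2 = 0.8 m; q_1 = 0.17 × 0.45 × 0.8 = 0.06120 m³/s
w_2 = (3.3 − 0.0)/2 = 1.65 m; q_2 = 0.23 × 0.97 × 1.65 = 0.3681 m³/s
w_3 = (4.5 − 1.6)/2 = 1.45 m; q_3 = 0.28 × 1.47 × 1.45 = 0.5968 m³/s
w_4 = (5.8 − 3.3)/2 = 1.25 m; q_4 = 0.29 × 1.15 × 1.25 = 0.4169 m³/s
w_5 = (6.8 − 4.5)/2 = 1.15 m; q_5 = 0.31 × 1.73 × 1.15 = 0.6167 m³/s
w_6 = (8.6 − 5.8)/2 = 1.4 m; q_6 = 0.33 × 1.59 × 1.4 = 0.7346 m³/s
w_7 = (10.4 − 6.8)/2 = 1.8 m; q_7 = 0.29 × 1.61 × 1.8 = 0.8404 m³/s
w_8 = (13.9 − 8.6)/2 = 2.65 m; q_8 = 0.24 × 1.20 × 2.65 = 0.7632 m³/s
w_9 = (13.9 − 10.4)/2 = 1.75 m; q_9 = 0.17 × 0.45 × 1.75 = 0.1339 m³/s
Q = Σ qᵢ = 4.532 m³/s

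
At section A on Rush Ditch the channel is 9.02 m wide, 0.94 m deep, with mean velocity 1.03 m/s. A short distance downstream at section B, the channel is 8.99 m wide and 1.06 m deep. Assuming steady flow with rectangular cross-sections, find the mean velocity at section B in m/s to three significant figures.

0.916 m/s

Q = A₁V₁ = (9.02×0.94) × 1.03 = 8.733 m³/s
A₂ = 8.99 × 1.06 = 9.529 m²
V₂ = Q/A₂ = 8.733/9.529 = 0.9164 m/s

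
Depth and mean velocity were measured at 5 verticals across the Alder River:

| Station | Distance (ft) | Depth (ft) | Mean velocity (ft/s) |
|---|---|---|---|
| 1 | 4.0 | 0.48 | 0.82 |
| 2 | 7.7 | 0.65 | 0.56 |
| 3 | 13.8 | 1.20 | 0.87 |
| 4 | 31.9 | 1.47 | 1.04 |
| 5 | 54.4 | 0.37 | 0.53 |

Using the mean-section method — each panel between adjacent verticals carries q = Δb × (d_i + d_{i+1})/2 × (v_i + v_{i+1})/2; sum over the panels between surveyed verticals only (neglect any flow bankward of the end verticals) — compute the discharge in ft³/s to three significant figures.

44.8 ft³/s

Panel 1-2: Δb = 3.7 ft, d̄ = (0.48+0.65)/2 = 0.565, v̄ = (0.82+0.56)/2 = 0.69 → q = 3.7×0.565×0.69 = 1.442 ft³/s
Panel 2-3: Δb = 6.1 ft, d̄ = (0.65+1.20)/2 = 0.925, v̄ = (0.56+0.87)/2 = 0.715 → q = 6.1×0.925×0.715 = 4.034 ft³/s
Panel 3-4: Δb = 18.1 ft, d̄ = (1.20+1.47)/2 = 1.335, v̄ = (0.87+1.04)/2 = 0.955 → q = 18.1×1.335×0.955 = 23.08 ft³/s
Panel 4-5: Δb = 22.5 ft, d̄ = (1.47+0.37)/2 = 0.92, v̄ = (1.04+0.53)/2 = 0.785 → q = 22.5×0.92×0.785 = 16.25 ft³/s
Q = Σ q = 44.80 ft³/s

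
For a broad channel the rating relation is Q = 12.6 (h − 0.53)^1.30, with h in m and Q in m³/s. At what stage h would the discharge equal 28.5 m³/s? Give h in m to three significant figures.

h − h₀ = (Q/C)^(1/b) = (28.5/12.6)^(1/1.30) = 1.874 m
h = 0.53 + 1.874 = 2.404 m

2.40 m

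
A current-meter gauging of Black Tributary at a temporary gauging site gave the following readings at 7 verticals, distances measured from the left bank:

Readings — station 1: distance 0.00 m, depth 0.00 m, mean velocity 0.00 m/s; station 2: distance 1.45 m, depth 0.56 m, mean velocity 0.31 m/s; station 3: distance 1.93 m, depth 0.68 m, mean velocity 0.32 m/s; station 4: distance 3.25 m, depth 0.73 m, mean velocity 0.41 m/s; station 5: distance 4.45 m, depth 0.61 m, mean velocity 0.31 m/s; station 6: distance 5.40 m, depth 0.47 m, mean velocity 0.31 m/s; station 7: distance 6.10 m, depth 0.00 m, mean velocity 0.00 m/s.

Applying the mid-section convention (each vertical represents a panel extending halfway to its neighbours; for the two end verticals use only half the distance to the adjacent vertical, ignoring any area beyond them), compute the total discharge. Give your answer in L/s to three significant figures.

1060 L/s

w_2 = (1.93 − 0.00)/2 = 0.965 m; q_2 = 0.31 × 0.56 × 0.965 = 0.1675 m³/s
w_3 = (3.25 − 1.45)/2 = 0.9 m; q_3 = 0.32 × 0.68 × 0.9 = 0.1958 m³/s
w_4 = (4.45 − 1.93)/2 = 1.26 m; q_4 = 0.41 × 0.73 × 1.26 = 0.3771 m³/s
w_5 = (5.40 − 3.25)/2 = 1.075 m; q_5 = 0.31 × 0.61 × 1.075 = 0.2033 m³/s
w_6 = (6.10 − 4.45)/2 = 0.825 m; q_6 = 0.31 × 0.47 × 0.825 = 0.1202 m³/s
Stations 1, 7 contribute zero (depth or velocity is 0).
Q = Σ qᵢ = 1.064 m³/s
= 1.064 × 1000 = 1064 L/s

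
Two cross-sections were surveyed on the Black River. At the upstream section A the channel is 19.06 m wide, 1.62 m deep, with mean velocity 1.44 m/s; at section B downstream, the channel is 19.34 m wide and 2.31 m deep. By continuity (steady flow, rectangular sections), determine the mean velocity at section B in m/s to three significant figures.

0.995 m/s

Q = A₁V₁ = (19.06×1.62) × 1.44 = 44.46 m³/s
A₂ = 19.34 × 2.31 = 44.68 m²
V₂ = Q/A₂ = 44.46/44.68 = 0.9952 m/s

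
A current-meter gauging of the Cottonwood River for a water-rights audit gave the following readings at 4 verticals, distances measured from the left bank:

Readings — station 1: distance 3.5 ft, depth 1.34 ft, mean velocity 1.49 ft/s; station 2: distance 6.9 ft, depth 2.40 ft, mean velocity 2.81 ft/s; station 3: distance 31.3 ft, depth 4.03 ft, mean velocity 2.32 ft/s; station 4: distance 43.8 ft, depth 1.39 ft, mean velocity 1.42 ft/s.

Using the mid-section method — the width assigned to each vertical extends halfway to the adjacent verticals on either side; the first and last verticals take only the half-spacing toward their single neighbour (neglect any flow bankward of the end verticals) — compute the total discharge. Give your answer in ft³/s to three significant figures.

w_1 = (6.9 − 3.5)/2 = 1.7 ft; q_1 = 1.49 × 1.34 × 1.7 = 3.394 ft³/s
w_2 = (31.3 − 3.5)/2 = 13.9 ft; q_2 = 2.81 × 2.40 × 13.9 = 93.74 ft³/s
w_3 = (43.8 − 6.9)/2 = 18.45 ft; q_3 = 2.32 × 4.03 × 18.45 = 172.5 ft³/s
w_4 = (43.8 − 31.3)/2 = 6.25 ft; q_4 = 1.42 × 1.39 × 6.25 = 12.34 ft³/s
Q = Σ qᵢ = 282.0 ft³/s

282 ft³/s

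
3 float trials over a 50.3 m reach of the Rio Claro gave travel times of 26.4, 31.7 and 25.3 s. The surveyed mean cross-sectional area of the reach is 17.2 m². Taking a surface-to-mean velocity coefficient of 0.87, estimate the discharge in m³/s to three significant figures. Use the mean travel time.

t̄ = (26.4 + 31.7 + 25.3) / 3 = 27.8 s
v_surface = L / t̄ = 50.3 / 27.8 = 1.809 m/s
v_mean = 0.87 × 1.809 = 1.574 m/s
Q = A × v_mean = 17.2 × 1.574 = 27.08 m³/s

27.1 m³/s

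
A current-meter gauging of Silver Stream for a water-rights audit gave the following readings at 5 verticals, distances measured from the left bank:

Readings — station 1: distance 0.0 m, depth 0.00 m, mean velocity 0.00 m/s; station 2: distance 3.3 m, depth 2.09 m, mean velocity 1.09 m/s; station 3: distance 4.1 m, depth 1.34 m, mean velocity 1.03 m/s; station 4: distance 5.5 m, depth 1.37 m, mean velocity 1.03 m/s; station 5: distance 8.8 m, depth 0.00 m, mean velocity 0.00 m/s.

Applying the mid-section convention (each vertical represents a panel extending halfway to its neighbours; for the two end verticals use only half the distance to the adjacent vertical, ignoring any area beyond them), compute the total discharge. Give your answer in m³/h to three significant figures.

w_2 = (4.1 − 0.0)/2 = 2.05 m; q_2 = 1.09 × 2.09 × 2.05 = 4.670 m³/s
w_3 = (5.5 − 3.3)/2 = 1.1 m; q_3 = 1.03 × 1.34 × 1.1 = 1.518 m³/s
w_4 = (8.8 − 4.1)/2 = 2.35 m; q_4 = 1.03 × 1.37 × 2.35 = 3.316 m³/s
Stations 1, 5 contribute zero (depth or velocity is 0).
Q = Σ qᵢ = 9.504 m³/s
= 9.504 × 3600 = 34220 m³/h

34200 m³/h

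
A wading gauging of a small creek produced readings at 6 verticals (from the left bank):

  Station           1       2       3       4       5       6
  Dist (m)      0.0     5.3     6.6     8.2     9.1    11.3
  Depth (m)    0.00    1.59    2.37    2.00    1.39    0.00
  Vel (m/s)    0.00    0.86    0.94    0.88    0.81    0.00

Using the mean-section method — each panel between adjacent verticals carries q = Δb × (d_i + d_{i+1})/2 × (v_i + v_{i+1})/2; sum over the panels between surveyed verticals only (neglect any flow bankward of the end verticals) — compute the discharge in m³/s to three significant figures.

9.22 m³/s

Panel 1-2: Δb = 5.3 m, d̄ = (0.00+1.59)/2 = 0.795, v̄ = (0.00+0.86)/2 = 0.43 → q = 5.3×0.795×0.43 = 1.812 m³/s
Panel 2-3: Δb = 1.3 m, d̄ = (1.59+2.37)/2 = 1.98, v̄ = (0.86+0.94)/2 = 0.9 → q = 1.3×1.98×0.9 = 2.317 m³/s
Panel 3-4: Δb = 1.6 m, d̄ = (2.37+2.00)/2 = 2.185, v̄ = (0.94+0.88)/2 = 0.91 → q = 1.6×2.185×0.91 = 3.181 m³/s
Panel 4-5: Δb = 0.9 m, d̄ = (2.00+1.39)/2 = 1.695, v̄ = (0.88+0.81)/2 = 0.845 → q = 0.9×1.695×0.845 = 1.289 m³/s
Panel 5-6: Δb = 2.2 m, d̄ = (1.39+0.00)/2 = 0.695, v̄ = (0.81+0.00)/2 = 0.405 → q = 2.2×0.695×0.405 = 0.6192 m³/s
Q = Σ q = 9.218 m³/s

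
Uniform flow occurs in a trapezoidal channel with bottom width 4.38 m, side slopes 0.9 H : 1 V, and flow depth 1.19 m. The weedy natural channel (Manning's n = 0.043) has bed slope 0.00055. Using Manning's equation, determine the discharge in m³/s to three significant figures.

A = (b + z·y)·y = (4.38 + 0.9×1.19)×1.19 = 6.487 m²
P = b + 2y√(1+z²) = 4.38 + 2×1.19×√(1+0.9²) = 7.582 m
R = A/P = 6.487/7.582 = 0.8555 m
Q = (1/n)·A·R^(2/3)·S^(1/2) = (1/0.043) × 6.487 × 0.8555^(2/3) × 0.00055^(1/2) = 3.188 m³/s

3.19 m³/s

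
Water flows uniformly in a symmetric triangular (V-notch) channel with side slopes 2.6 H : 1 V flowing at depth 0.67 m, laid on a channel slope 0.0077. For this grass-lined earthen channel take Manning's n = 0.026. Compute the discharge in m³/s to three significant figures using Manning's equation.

A = z·y² = 2.6×0.67² = 1.167 m²
P = 2y√(1+z²) = 2×0.67×√(1+2.6²) = 3.733 m
R = A/P = 1.167/3.733 = 0.3127 m
Q = (1/n)·A·R^(2/3)·S^(1/2) = (1/0.026) × 1.167 × 0.3127^(2/3) × 0.0077^(1/2) = 1.815 m³/s

1.81 m³/s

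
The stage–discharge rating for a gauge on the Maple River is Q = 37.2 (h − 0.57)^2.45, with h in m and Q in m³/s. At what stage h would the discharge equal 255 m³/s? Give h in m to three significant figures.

h − h₀ = (Q/C)^(1/b) = (255/37.2)^(1/2.45) = 2.194 m
h = 0.57 + 2.194 = 2.764 m

2.76 m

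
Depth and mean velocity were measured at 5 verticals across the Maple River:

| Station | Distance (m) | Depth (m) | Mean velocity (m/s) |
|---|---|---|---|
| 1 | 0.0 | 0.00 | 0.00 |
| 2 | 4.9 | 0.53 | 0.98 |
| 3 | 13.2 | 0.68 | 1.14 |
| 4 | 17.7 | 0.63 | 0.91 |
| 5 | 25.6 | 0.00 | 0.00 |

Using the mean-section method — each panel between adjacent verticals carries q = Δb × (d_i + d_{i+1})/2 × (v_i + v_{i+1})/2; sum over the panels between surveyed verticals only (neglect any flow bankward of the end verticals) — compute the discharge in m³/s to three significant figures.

Panel 1-2: Δb = 4.9 m, d̄ = (0.00+0.53)/2 = 0.265, v̄ = (0.00+0.98)/2 = 0.49 → q = 4.9×0.265×0.49 = 0.6363 m³/s
Panel 2-3: Δb = 8.3 m, d̄ = (0.53+0.68)/2 = 0.605, v̄ = (0.98+1.14)/2 = 1.06 → q = 8.3×0.605×1.06 = 5.323 m³/s
Panel 3-4: Δb = 4.5 m, d̄ = (0.68+0.63)/2 = 0.655, v̄ = (1.14+0.91)/2 = 1.025 → q = 4.5×0.655×1.025 = 3.021 m³/s
Panel 4-5: Δb = 7.9 m, d̄ = (0.63+0.00)/2 = 0.315, v̄ = (0.91+0.00)/2 = 0.455 → q = 7.9×0.315×0.455 = 1.132 m³/s
Q = Σ q = 10.11 m³/s

10.1 m³/s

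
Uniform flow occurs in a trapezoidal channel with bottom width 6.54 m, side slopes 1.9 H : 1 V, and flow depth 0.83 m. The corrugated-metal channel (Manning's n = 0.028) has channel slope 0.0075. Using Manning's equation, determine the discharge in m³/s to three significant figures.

A = (b + z·y)·y = (6.54 + 1.9×0.83)×0.83 = 6.737 m²
P = b + 2y√(1+z²) = 6.54 + 2×0.83×√(1+1.9²) = 10.10 m
R = A/P = 6.737/10.10 = 0.6668 m
Q = (1/n)·A·R^(2/3)·S^(1/2) = (1/0.028) × 6.737 × 0.6668^(2/3) × 0.0075^(1/2) = 15.90 m³/s

15.9 m³/s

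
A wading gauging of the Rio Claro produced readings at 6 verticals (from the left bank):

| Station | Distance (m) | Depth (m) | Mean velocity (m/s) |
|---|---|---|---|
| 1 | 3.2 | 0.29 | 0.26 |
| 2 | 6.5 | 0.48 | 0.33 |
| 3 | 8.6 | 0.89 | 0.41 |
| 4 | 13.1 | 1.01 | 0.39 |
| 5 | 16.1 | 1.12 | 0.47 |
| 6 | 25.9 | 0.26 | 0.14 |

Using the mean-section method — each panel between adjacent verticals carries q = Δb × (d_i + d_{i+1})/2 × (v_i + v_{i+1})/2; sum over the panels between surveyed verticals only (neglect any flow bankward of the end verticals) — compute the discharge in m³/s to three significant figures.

6.05 m³/s

Panel 1-2: Δb = 3.3 m, d̄ = (0.29+0.48)/2 = 0.385, v̄ = (0.26+0.33)/2 = 0.295 → q = 3.3×0.385×0.295 = 0.3748 m³/s
Panel 2-3: Δb = 2.1 m, d̄ = (0.48+0.89)/2 = 0.685, v̄ = (0.33+0.41)/2 = 0.37 → q = 2.1×0.685×0.37 = 0.5322 m³/s
Panel 3-4: Δb = 4.5 m, d̄ = (0.89+1.01)/2 = 0.95, v̄ = (0.41+0.39)/2 = 0.4 → q = 4.5×0.95×0.4 = 1.710 m³/s
Panel 4-5: Δb = 3 m, d̄ = (1.01+1.12)/2 = 1.065, v̄ = (0.39+0.47)/2 = 0.43 → q = 3×1.065×0.43 = 1.374 m³/s
Panel 5-6: Δb = 9.8 m, d̄ = (1.12+0.26)/2 = 0.69, v̄ = (0.47+0.14)/2 = 0.305 → q = 9.8×0.69×0.305 = 2.062 m³/s
Q = Σ q = 6.053 m³/s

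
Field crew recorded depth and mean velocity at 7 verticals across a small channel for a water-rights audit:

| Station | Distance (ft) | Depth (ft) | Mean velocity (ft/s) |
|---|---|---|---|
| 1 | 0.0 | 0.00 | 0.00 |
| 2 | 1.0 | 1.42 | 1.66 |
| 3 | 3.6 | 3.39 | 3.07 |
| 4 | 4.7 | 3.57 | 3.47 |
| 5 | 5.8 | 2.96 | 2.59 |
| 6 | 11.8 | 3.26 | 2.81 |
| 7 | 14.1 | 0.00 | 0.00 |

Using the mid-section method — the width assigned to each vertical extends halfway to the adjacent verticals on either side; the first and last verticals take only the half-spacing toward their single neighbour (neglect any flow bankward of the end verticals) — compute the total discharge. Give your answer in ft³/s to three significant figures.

w_2 = (3.6 − 0.0)/2 = 1.8 ft; q_2 = 1.66 × 1.42 × 1.8 = 4.243 ft³/s
w_3 = (4.7 − 1.0)/2 = 1.85 ft; q_3 = 3.07 × 3.39 × 1.85 = 19.25 ft³/s
w_4 = (5.8 − 3.6)/2 = 1.1 ft; q_4 = 3.47 × 3.57 × 1.1 = 13.63 ft³/s
w_5 = (11.8 − 4.7)/2 = 3.55 ft; q_5 = 2.59 × 2.96 × 3.55 = 27.22 ft³/s
w_6 = (14.1 − 5.8)/2 = 4.15 ft; q_6 = 2.81 × 3.26 × 4.15 = 38.02 ft³/s
Stations 1, 7 contribute zero (depth or velocity is 0).
Q = Σ qᵢ = 102.4 ft³/s

102 ft³/s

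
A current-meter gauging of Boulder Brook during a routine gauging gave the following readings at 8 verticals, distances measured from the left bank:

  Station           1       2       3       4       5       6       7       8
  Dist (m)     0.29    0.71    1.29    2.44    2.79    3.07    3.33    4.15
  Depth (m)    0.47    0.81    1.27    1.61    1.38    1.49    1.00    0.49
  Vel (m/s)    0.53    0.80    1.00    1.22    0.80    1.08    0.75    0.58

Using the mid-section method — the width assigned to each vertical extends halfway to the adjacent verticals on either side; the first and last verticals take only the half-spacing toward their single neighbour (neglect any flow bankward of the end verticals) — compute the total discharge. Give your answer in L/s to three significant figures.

w_1 = (0.71 − 0.29)/2 = 0.21 m; q_1 = 0.53 × 0.47 × 0.21 = 0.05231 m³/s
w_2 = (1.29 − 0.29)/2 = 0.5 m; q_2 = 0.80 × 0.81 × 0.5 = 0.3240 m³/s
w_3 = (2.44 − 0.71)/2 = 0.865 m; q_3 = 1.00 × 1.27 × 0.865 = 1.099 m³/s
w_4 = (2.79 − 1.29)/2 = 0.75 m; q_4 = 1.22 × 1.61 × 0.75 = 1.473 m³/s
w_5 = (3.07 − 2.44)/2 = 0.315 m; q_5 = 0.80 × 1.38 × 0.315 = 0.3478 m³/s
w_6 = (3.33 − 2.79)/2 = 0.27 m; q_6 = 1.08 × 1.49 × 0.27 = 0.4345 m³/s
w_7 = (4.15 − 3.07)/2 = 0.54 m; q_7 = 0.75 × 1.00 × 0.54 = 0.4050 m³/s
w_8 = (4.15 − 3.33)/2 = 0.41 m; q_8 = 0.58 × 0.49 × 0.41 = 0.1165 m³/s
Q = Σ qᵢ = 4.252 m³/s
= 4.252 × 1000 = 4252 L/s

4250 L/s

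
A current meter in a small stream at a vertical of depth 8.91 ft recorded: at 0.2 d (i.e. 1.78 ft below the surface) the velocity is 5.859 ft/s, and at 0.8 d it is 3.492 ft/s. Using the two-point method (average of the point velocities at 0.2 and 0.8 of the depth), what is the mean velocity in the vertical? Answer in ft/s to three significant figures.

4.68 ft/s

v̄ = (5.859 + 3.492) / 2 = 4.676 ft/s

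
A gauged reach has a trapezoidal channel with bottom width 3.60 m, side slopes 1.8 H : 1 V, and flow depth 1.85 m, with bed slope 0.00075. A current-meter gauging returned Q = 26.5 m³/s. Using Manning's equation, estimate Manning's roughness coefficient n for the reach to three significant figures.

0.0145

A = (b + z·y)·y = (3.60 + 1.8×1.85)×1.85 = 12.82 m²
P = b + 2y√(1+z²) = 3.60 + 2×1.85×√(1+1.8²) = 11.22 m
R = A/P = 12.82/11.22 = 1.143 m
n = (1/Q)·A·R^(2/3)·S^(1/2) = (1/26.5) × 12.82 × 1.093 × 0.02739 = 0.01448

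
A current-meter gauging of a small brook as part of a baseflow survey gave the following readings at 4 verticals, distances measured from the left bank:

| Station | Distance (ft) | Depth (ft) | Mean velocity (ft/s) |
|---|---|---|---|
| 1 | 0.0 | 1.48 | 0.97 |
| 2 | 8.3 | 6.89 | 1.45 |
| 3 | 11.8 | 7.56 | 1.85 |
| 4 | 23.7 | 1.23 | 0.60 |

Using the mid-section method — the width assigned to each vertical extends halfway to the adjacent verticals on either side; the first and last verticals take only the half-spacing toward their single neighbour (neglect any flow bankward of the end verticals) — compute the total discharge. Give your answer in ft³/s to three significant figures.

177 ft³/s

w_1 = (8.3 − 0.0)/2 = 4.15 ft; q_1 = 0.97 × 1.48 × 4.15 = 5.958 ft³/s
w_2 = (11.8 − 0.0)/2 = 5.9 ft; q_2 = 1.45 × 6.89 × 5.9 = 58.94 ft³/s
w_3 = (23.7 − 8.3)/2 = 7.7 ft; q_3 = 1.85 × 7.56 × 7.7 = 107.7 ft³/s
w_4 = (23.7 − 11.8)/2 = 5.95 ft; q_4 = 0.60 × 1.23 × 5.95 = 4.391 ft³/s
Q = Σ qᵢ = 177.0 ft³/s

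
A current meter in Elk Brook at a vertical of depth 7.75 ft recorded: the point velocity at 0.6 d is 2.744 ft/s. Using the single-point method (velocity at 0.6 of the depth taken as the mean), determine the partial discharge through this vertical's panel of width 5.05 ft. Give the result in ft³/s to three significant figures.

v̄ = v₀.₆ = 2.744 ft/s
q = v̄ × d × w = 2.744 × 7.75 × 5.05 = 107.4 ft³/s

107 ft³/s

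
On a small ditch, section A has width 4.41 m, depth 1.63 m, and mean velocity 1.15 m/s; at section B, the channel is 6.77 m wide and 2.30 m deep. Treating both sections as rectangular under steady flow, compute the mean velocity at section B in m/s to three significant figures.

0.531 m/s

Q = A₁V₁ = (4.41×1.63) × 1.15 = 8.267 m³/s
A₂ = 6.77 × 2.30 = 15.57 m²
V₂ = Q/A₂ = 8.267/15.57 = 0.5309 m/s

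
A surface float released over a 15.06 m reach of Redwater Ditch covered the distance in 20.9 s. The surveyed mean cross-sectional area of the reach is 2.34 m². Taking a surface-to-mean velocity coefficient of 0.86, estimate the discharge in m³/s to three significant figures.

v_surface = L / t̄ = 15.06 / 20.9 = 0.7206 m/s
v_mean = 0.86 × 0.7206 = 0.6197 m/s
Q = A × v_mean = 2.34 × 0.6197 = 1.450 m³/s

1.45 m³/s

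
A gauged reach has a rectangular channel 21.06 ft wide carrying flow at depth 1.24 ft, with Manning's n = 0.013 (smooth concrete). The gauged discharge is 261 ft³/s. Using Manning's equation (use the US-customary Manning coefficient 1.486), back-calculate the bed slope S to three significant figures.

0.00666

A = b·y = 21.06 × 1.24 = 26.11 ft²
P = b + 2y = 21.06 + 2×1.24 = 23.54 ft
R = A/P = 26.11/23.54 = 1.109 ft
S = (Q·n / (1.486·A·R^(2/3)))² = (261×0.013 / (1.486×26.11×1.072))² = 0.006657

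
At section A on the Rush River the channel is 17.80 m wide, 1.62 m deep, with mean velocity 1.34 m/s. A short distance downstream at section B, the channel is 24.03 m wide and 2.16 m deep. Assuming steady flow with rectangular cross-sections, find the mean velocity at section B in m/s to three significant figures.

0.744 m/s

Q = A₁V₁ = (17.80×1.62) × 1.34 = 38.64 m³/s
A₂ = 24.03 × 2.16 = 51.90 m²
V₂ = Q/A₂ = 38.64/51.90 = 0.7444 m/s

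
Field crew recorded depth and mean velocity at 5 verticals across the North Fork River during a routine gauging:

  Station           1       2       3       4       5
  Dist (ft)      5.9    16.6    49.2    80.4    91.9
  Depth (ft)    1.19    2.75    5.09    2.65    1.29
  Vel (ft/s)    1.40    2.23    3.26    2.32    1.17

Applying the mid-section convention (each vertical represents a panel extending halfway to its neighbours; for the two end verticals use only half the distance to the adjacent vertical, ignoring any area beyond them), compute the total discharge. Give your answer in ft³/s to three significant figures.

811 ft³/s

w_1 = (16.6 − 5.9)/2 = 5.35 ft; q_1 = 1.40 × 1.19 × 5.35 = 8.913 ft³/s
w_2 = (49.2 − 5.9)/2 = 21.65 ft; q_2 = 2.23 × 2.75 × 21.65 = 132.8 ft³/s
w_3 = (80.4 − 16.6)/2 = 31.9 ft; q_3 = 3.26 × 5.09 × 31.9 = 529.3 ft³/s
w_4 = (91.9 − 49.2)/2 = 21.35 ft; q_4 = 2.32 × 2.65 × 21.35 = 131.3 ft³/s
w_5 = (91.9 − 80.4)/2 = 5.75 ft; q_5 = 1.17 × 1.29 × 5.75 = 8.678 ft³/s
Q = Σ qᵢ = 810.9 ft³/s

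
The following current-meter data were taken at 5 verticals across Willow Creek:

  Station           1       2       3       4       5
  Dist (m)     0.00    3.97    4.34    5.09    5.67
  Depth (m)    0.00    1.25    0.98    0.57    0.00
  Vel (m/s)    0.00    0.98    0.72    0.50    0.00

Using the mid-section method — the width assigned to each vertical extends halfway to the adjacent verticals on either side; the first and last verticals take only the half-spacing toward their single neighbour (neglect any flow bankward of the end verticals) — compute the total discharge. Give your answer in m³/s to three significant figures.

w_2 = (4.34 − 0.00)/2 = 2.17 m; q_2 = 0.98 × 1.25 × 2.17 = 2.658 m³/s
w_3 = (5.09 − 3.97)/2 = 0.56 m; q_3 = 0.72 × 0.98 × 0.56 = 0.3951 m³/s
w_4 = (5.67 − 4.34)/2 = 0.665 m; q_4 = 0.50 × 0.57 × 0.665 = 0.1895 m³/s
Stations 1, 5 contribute zero (depth or velocity is 0).
Q = Σ qᵢ = 3.243 m³/s

3.24 m³/s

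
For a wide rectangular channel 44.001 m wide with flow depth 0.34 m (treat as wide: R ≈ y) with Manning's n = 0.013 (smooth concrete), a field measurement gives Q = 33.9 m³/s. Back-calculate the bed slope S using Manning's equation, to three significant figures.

A = b·y = 44.001 × 0.34 = 14.96 m²
Wide channel: R ≈ y = 0.34 m
S = (Q·n / (1·A·R^(2/3)))² = (33.9×0.013 / (1×14.96×0.4871))² = 0.003657

0.00366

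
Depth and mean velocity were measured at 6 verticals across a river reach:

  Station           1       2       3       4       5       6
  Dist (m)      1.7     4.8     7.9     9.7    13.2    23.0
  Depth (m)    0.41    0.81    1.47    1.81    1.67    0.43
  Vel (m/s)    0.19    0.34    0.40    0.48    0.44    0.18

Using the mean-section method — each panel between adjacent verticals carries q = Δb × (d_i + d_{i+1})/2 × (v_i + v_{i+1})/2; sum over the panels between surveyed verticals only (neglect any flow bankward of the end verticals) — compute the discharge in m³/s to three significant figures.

Panel 1-2: Δb = 3.1 m, d̄ = (0.41+0.81)/2 = 0.61, v̄ = (0.19+0.34)/2 = 0.265 → q = 3.1×0.61×0.265 = 0.5011 m³/s
Panel 2-3: Δb = 3.1 m, d̄ = (0.81+1.47)/2 = 1.14, v̄ = (0.34+0.40)/2 = 0.37 → q = 3.1×1.14×0.37 = 1.308 m³/s
Panel 3-4: Δb = 1.8 m, d̄ = (1.47+1.81)/2 = 1.64, v̄ = (0.40+0.48)/2 = 0.44 → q = 1.8×1.64×0.44 = 1.299 m³/s
Panel 4-5: Δb = 3.5 m, d̄ = (1.81+1.67)/2 = 1.74, v̄ = (0.48+0.44)/2 = 0.46 → q = 3.5×1.74×0.46 = 2.801 m³/s
Panel 5-6: Δb = 9.8 m, d̄ = (1.67+0.43)/2 = 1.05, v̄ = (0.44+0.18)/2 = 0.31 → q = 9.8×1.05×0.31 = 3.190 m³/s
Q = Σ q = 9.099 m³/s

9.10 m³/s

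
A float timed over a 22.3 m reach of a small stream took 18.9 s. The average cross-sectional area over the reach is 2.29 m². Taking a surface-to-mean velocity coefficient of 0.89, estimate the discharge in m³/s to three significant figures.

v_surface = L / t̄ = 22.3 / 18.9 = 1.180 m/s
v_mean = 0.89 × 1.180 = 1.050 m/s
Q = A × v_mean = 2.29 × 1.050 = 2.405 m³/s

2.40 m³/s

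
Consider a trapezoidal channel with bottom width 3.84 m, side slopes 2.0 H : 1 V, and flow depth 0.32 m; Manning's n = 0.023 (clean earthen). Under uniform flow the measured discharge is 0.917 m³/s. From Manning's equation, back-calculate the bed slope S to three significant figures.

0.00123

A = (b + z·y)·y = (3.84 + 2.0×0.32)×0.32 = 1.434 m²
P = b + 2y√(1+z²) = 3.84 + 2×0.32×√(1+2.0²) = 5.271 m
R = A/P = 1.434/5.271 = 0.2720 m
S = (Q·n / (1·A·R^(2/3)))² = (0.917×0.023 / (1×1.434×0.4198))² = 0.001228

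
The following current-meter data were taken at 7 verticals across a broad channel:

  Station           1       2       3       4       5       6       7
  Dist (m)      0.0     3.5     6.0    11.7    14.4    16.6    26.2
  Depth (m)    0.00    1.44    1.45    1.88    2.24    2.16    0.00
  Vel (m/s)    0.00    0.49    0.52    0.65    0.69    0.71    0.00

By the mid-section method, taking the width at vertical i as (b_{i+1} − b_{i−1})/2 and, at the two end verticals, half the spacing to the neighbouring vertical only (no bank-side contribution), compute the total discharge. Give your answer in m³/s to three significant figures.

w_2 = (6.0 − 0.0)/2 = 3 m; q_2 = 0.49 × 1.44 × 3 = 2.117 m³/s
w_3 = (11.7 − 3.5)/2 = 4.1 m; q_3 = 0.52 × 1.45 × 4.1 = 3.091 m³/s
w_4 = (14.4 − 6.0)/2 = 4.2 m; q_4 = 0.65 × 1.88 × 4.2 = 5.132 m³/s
w_5 = (16.6 − 11.7)/2 = 2.45 m; q_5 = 0.69 × 2.24 × 2.45 = 3.787 m³/s
w_6 = (26.2 − 14.4)/2 = 5.9 m; q_6 = 0.71 × 2.16 × 5.9 = 9.048 m³/s
Stations 1, 7 contribute zero (depth or velocity is 0).
Q = Σ qᵢ = 23.18 m³/s

23.2 m³/s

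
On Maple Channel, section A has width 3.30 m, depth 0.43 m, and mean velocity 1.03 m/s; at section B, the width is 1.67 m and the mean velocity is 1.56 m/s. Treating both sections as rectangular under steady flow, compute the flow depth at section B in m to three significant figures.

Q = A₁V₁ = (3.30×0.43) × 1.03 = 1.462 m³/s
d₂ = Q/(b₂ V₂) = 1.462/(1.67×1.56) = 0.5610 m

0.561 m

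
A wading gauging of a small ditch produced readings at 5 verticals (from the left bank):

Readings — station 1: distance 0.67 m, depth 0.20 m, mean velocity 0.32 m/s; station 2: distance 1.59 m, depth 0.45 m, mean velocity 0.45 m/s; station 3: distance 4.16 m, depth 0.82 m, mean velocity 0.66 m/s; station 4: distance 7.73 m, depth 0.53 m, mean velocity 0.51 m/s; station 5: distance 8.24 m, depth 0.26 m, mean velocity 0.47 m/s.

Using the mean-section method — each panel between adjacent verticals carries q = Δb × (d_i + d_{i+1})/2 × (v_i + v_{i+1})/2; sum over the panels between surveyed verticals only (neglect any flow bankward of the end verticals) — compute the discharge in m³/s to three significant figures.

2.53 m³/s

Panel 1-2: Δb = 0.92 m, d̄ = (0.20+0.45)/2 = 0.325, v̄ = (0.32+0.45)/2 = 0.385 → q = 0.92×0.325×0.385 = 0.1151 m³/s
Panel 2-3: Δb = 2.57 m, d̄ = (0.45+0.82)/2 = 0.635, v̄ = (0.45+0.66)/2 = 0.555 → q = 2.57×0.635×0.555 = 0.9057 m³/s
Panel 3-4: Δb = 3.57 m, d̄ = (0.82+0.53)/2 = 0.675, v̄ = (0.66+0.51)/2 = 0.585 → q = 3.57×0.675×0.585 = 1.410 m³/s
Panel 4-5: Δb = 0.51 m, d̄ = (0.53+0.26)/2 = 0.395, v̄ = (0.51+0.47)/2 = 0.49 → q = 0.51×0.395×0.49 = 0.09871 m³/s
Q = Σ q = 2.529 m³/s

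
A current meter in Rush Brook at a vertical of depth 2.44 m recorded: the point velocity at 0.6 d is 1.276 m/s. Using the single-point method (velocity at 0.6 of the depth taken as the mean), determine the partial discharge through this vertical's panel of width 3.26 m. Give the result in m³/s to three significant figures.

10.1 m³/s

v̄ = v₀.₆ = 1.276 m/s
q = v̄ × d × w = 1.276 × 2.44 × 3.26 = 10.15 m³/s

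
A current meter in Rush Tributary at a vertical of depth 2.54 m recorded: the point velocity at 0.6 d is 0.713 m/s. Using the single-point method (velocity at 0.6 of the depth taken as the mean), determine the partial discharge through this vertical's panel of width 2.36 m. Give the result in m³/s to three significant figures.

v̄ = v₀.₆ = 0.713 m/s
q = v̄ × d × w = 0.7130 × 2.54 × 2.36 = 4.274 m³/s

4.27 m³/s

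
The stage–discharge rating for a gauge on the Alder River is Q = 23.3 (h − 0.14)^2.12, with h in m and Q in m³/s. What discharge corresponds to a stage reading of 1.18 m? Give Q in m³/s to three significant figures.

Q = 23.3 × (1.18 − 0.14)^2.12 = 23.3 × 1.04^2.12 = 25.32 m³/s

25.3 m³/s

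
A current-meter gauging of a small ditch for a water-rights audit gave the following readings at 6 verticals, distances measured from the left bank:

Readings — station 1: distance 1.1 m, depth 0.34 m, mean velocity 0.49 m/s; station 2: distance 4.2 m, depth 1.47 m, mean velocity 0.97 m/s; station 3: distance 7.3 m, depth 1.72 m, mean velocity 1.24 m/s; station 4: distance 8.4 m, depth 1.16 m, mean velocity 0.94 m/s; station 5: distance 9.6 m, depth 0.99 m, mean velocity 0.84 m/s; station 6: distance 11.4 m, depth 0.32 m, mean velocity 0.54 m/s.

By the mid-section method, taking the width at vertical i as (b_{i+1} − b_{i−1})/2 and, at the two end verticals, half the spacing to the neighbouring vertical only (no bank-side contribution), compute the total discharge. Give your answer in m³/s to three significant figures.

w_1 = (4.2 − 1.1)/2 = 1.55 m; q_1 = 0.49 × 0.34 × 1.55 = 0.2582 m³/s
w_2 = (7.3 − 1.1)/2 = 3.1 m; q_2 = 0.97 × 1.47 × 3.1 = 4.420 m³/s
w_3 = (8.4 − 4.2)/2 = 2.1 m; q_3 = 1.24 × 1.72 × 2.1 = 4.479 m³/s
w_4 = (9.6 − 7.3)/2 = 1.15 m; q_4 = 0.94 × 1.16 × 1.15 = 1.254 m³/s
w_5 = (11.4 − 8.4)/2 = 1.5 m; q_5 = 0.84 × 0.99 × 1.5 = 1.247 m³/s
w_6 = (11.4 − 9.6)/2 = 0.9 m; q_6 = 0.54 × 0.32 × 0.9 = 0.1555 m³/s
Q = Σ qᵢ = 11.81 m³/s

11.8 m³/s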